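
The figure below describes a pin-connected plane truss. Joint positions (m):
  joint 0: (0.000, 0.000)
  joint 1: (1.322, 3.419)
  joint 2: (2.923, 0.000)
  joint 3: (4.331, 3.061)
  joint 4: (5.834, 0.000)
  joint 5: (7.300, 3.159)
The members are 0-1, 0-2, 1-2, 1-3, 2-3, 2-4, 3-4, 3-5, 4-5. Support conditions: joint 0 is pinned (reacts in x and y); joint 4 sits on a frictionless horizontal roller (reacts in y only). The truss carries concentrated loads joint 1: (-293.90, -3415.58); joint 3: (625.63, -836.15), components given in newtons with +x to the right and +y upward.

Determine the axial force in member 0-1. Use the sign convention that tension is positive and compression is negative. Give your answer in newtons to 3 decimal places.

-2895.878

N=6 nodes, M=9 members, R=3 reactions → 2N=12, M+R=12
member 0 (0-1): L=3.6657, (cx,cy)=(0.3606,0.9327)
member 1 (0-2): L=2.9230, (cx,cy)=(1.0000,0.0000)
member 2 (1-2): L=3.7753, (cx,cy)=(0.4241,-0.9056)
member 3 (1-3): L=3.0302, (cx,cy)=(0.9930,-0.1181)
member 4 (2-3): L=3.3693, (cx,cy)=(0.4179,0.9085)
member 5 (2-4): L=2.9110, (cx,cy)=(1.0000,0.0000)
member 6 (3-4): L=3.4101, (cx,cy)=(0.4408,-0.8976)
member 7 (3-5): L=2.9706, (cx,cy)=(0.9995,0.0330)
member 8 (4-5): L=3.4826, (cx,cy)=(0.4210,0.9071)
solve A·x = −loads:
  F[0-1] = -2895.8779 N (compression)
  F[0-2] = +1376.1053 N (tension)
  F[1-2] = -731.1896 N (compression)
  F[1-3] = -443.5027 N (compression)
  F[2-3] = +728.8800 N (tension)
  F[2-4] = +761.4343 N (tension)
  F[3-4] = -1727.5858 N (compression)
  F[3-5] = +0.0000 N (tension)
  F[4-5] = -0.0000 N (compression)
  Rx@0 = -331.7300 N
  Ry@0 = +2700.9978 N
  Ry@4 = +1550.7322 N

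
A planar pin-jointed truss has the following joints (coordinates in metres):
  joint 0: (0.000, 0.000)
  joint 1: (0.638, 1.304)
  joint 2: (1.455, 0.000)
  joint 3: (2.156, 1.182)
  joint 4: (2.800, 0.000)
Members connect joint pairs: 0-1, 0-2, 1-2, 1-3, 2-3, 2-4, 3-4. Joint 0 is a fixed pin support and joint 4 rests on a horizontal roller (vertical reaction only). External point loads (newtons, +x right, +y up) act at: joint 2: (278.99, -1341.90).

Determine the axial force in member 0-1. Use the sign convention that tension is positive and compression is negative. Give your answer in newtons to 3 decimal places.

N=5 nodes, M=7 members, R=3 reactions → 2N=10, M+R=10
member 0 (0-1): L=1.4517, (cx,cy)=(0.4395,0.8983)
member 1 (0-2): L=1.4550, (cx,cy)=(1.0000,0.0000)
member 2 (1-2): L=1.5388, (cx,cy)=(0.5309,-0.8474)
member 3 (1-3): L=1.5229, (cx,cy)=(0.9968,-0.0801)
member 4 (2-3): L=1.3742, (cx,cy)=(0.5101,0.8601)
member 5 (2-4): L=1.3450, (cx,cy)=(1.0000,0.0000)
member 6 (3-4): L=1.3461, (cx,cy)=(0.4784,-0.8781)
solve A·x = −loads:
  F[0-1] = -717.6067 N (compression)
  F[0-2] = +594.3652 N (tension)
  F[1-2] = +832.4863 N (tension)
  F[1-3] = -759.8119 N (compression)
  F[2-3] = +739.9480 N (tension)
  F[2-4] = +379.9212 N (tension)
  F[3-4] = -794.0904 N (compression)
  Rx@0 = -278.9900 N
  Ry@0 = +644.5913 N
  Ry@4 = +697.3088 N

-717.607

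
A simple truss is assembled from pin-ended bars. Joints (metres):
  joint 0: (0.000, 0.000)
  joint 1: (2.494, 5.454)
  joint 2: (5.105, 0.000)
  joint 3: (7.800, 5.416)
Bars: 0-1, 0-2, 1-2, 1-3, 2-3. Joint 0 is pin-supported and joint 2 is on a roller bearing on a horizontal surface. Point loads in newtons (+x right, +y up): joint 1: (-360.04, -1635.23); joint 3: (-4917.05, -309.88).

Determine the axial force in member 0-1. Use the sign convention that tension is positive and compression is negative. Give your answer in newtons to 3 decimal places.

N=4 nodes, M=5 members, R=3 reactions → 2N=8, M+R=8
member 0 (0-1): L=5.9972, (cx,cy)=(0.4159,0.9094)
member 1 (0-2): L=5.1050, (cx,cy)=(1.0000,0.0000)
member 2 (1-2): L=6.0468, (cx,cy)=(0.4318,-0.9020)
member 3 (1-3): L=5.3061, (cx,cy)=(1.0000,-0.0072)
member 4 (2-3): L=6.0495, (cx,cy)=(0.4455,0.8953)
solve A·x = −loads:
  F[0-1] = -6898.8641 N (compression)
  F[0-2] = -2408.1131 N (compression)
  F[1-2] = +5180.6398 N (tension)
  F[1-3] = -4746.0626 N (compression)
  F[2-3] = -384.0888 N (compression)
  Rx@0 = +5277.0900 N
  Ry@0 = +6274.0176 N
  Ry@2 = -4328.9076 N

-6898.864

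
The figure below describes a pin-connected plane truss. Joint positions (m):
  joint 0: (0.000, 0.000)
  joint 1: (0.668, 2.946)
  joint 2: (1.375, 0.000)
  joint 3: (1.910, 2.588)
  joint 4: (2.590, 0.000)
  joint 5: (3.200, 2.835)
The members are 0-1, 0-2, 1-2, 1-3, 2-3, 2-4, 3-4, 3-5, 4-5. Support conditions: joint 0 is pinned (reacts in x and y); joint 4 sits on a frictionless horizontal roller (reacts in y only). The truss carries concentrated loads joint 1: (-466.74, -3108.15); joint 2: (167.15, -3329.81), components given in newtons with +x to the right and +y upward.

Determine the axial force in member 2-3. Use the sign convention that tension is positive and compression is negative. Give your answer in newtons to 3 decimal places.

1815.754

N=6 nodes, M=9 members, R=3 reactions → 2N=12, M+R=12
member 0 (0-1): L=3.0208, (cx,cy)=(0.2211,0.9752)
member 1 (0-2): L=1.3750, (cx,cy)=(1.0000,0.0000)
member 2 (1-2): L=3.0296, (cx,cy)=(0.2334,-0.9724)
member 3 (1-3): L=1.2926, (cx,cy)=(0.9609,-0.2770)
member 4 (2-3): L=2.6427, (cx,cy)=(0.2024,0.9793)
member 5 (2-4): L=1.2150, (cx,cy)=(1.0000,0.0000)
member 6 (3-4): L=2.6758, (cx,cy)=(0.2541,-0.9672)
member 7 (3-5): L=1.3134, (cx,cy)=(0.9822,0.1881)
member 8 (4-5): L=2.8999, (cx,cy)=(0.2104,0.9776)
solve A·x = −loads:
  F[0-1] = -4511.1402 N (compression)
  F[0-2] = +697.9792 N (tension)
  F[1-2] = +1595.7104 N (tension)
  F[1-3] = -939.9777 N (compression)
  F[2-3] = +1815.7535 N (tension)
  F[2-4] = +535.6184 N (tension)
  F[3-4] = -2107.6936 N (compression)
  F[3-5] = +0.0000 N (tension)
  F[4-5] = -0.0000 N (compression)
  Rx@0 = +299.5900 N
  Ry@0 = +4399.4593 N
  Ry@4 = +2038.5007 N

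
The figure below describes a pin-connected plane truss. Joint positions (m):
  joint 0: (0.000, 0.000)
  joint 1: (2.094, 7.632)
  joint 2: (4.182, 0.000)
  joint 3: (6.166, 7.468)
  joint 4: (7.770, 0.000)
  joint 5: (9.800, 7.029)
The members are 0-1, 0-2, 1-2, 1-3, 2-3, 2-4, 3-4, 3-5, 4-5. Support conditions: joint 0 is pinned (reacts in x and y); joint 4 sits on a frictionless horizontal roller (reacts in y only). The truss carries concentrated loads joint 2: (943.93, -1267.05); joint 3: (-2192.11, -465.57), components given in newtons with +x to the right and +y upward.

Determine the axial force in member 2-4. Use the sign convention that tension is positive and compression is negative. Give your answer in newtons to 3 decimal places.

N=6 nodes, M=9 members, R=3 reactions → 2N=12, M+R=12
member 0 (0-1): L=7.9141, (cx,cy)=(0.2646,0.9644)
member 1 (0-2): L=4.1820, (cx,cy)=(1.0000,0.0000)
member 2 (1-2): L=7.9125, (cx,cy)=(0.2639,-0.9646)
member 3 (1-3): L=4.0753, (cx,cy)=(0.9992,-0.0402)
member 4 (2-3): L=7.7270, (cx,cy)=(0.2568,0.9665)
member 5 (2-4): L=3.5880, (cx,cy)=(1.0000,0.0000)
member 6 (3-4): L=7.6383, (cx,cy)=(0.2100,-0.9777)
member 7 (3-5): L=3.6604, (cx,cy)=(0.9928,-0.1199)
member 8 (4-5): L=7.3163, (cx,cy)=(0.2775,0.9607)
solve A·x = −loads:
  F[0-1] = -2891.1514 N (compression)
  F[0-2] = -483.2028 N (compression)
  F[1-2] = +2955.0748 N (tension)
  F[1-3] = -1546.0362 N (compression)
  F[2-3] = -1638.1983 N (compression)
  F[2-4] = -226.7017 N (compression)
  F[3-4] = +1079.5630 N (tension)
  F[3-5] = +0.0000 N (tension)
  F[4-5] = -0.0000 N (compression)
  Rx@0 = +1248.1800 N
  Ry@0 = +2788.1116 N
  Ry@4 = -1055.4916 N

-226.702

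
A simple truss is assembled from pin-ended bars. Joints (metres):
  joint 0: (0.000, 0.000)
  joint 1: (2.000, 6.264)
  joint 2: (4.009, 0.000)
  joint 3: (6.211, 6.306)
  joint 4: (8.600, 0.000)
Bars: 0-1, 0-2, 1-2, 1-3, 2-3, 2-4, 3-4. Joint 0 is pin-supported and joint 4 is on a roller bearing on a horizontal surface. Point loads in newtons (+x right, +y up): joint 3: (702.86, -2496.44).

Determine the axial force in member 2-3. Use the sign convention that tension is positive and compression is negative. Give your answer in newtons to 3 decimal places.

N=5 nodes, M=7 members, R=3 reactions → 2N=10, M+R=10
member 0 (0-1): L=6.5755, (cx,cy)=(0.3042,0.9526)
member 1 (0-2): L=4.0090, (cx,cy)=(1.0000,0.0000)
member 2 (1-2): L=6.5783, (cx,cy)=(0.3054,-0.9522)
member 3 (1-3): L=4.2112, (cx,cy)=(1.0000,0.0100)
member 4 (2-3): L=6.6794, (cx,cy)=(0.3297,0.9441)
member 5 (2-4): L=4.5910, (cx,cy)=(1.0000,0.0000)
member 6 (3-4): L=6.7434, (cx,cy)=(0.3543,-0.9351)
solve A·x = −loads:
  F[0-1] = -186.9699 N (compression)
  F[0-2] = +759.7283 N (tension)
  F[1-2] = +185.8578 N (tension)
  F[1-3] = -113.6347 N (compression)
  F[2-3] = -187.4579 N (compression)
  F[2-4] = +878.2884 N (tension)
  F[3-4] = -2479.1202 N (compression)
  Rx@0 = -702.8600 N
  Ry@0 = +178.1116 N
  Ry@4 = +2318.3284 N

-187.458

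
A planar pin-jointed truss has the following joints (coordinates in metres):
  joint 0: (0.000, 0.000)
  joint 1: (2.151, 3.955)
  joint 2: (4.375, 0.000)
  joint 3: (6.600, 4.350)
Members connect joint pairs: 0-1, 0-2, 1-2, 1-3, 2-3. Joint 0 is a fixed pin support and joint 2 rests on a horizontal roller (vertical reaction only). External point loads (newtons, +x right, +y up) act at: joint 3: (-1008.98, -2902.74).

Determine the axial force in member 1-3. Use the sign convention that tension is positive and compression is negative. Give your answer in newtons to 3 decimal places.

500.348

N=4 nodes, M=5 members, R=3 reactions → 2N=8, M+R=8
member 0 (0-1): L=4.5021, (cx,cy)=(0.4778,0.8785)
member 1 (0-2): L=4.3750, (cx,cy)=(1.0000,0.0000)
member 2 (1-2): L=4.5374, (cx,cy)=(0.4901,-0.8716)
member 3 (1-3): L=4.4665, (cx,cy)=(0.9961,0.0884)
member 4 (2-3): L=4.8860, (cx,cy)=(0.4554,0.8903)
solve A·x = −loads:
  F[0-1] = +538.4709 N (tension)
  F[0-2] = -1266.2495 N (compression)
  F[1-2] = -491.9316 N (compression)
  F[1-3] = +500.3483 N (tension)
  F[2-3] = -3310.1210 N (compression)
  Rx@0 = +1008.9800 N
  Ry@0 = -473.0362 N
  Ry@2 = +3375.7762 N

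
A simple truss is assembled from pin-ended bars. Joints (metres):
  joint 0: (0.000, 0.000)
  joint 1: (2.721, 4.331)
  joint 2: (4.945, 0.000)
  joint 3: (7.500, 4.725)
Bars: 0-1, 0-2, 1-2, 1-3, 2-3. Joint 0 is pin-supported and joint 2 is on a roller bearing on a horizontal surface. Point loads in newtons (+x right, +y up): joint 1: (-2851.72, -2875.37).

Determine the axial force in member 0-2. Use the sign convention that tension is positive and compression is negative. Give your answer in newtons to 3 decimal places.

N=4 nodes, M=5 members, R=3 reactions → 2N=8, M+R=8
member 0 (0-1): L=5.1148, (cx,cy)=(0.5320,0.8468)
member 1 (0-2): L=4.9450, (cx,cy)=(1.0000,0.0000)
member 2 (1-2): L=4.8686, (cx,cy)=(0.4568,-0.8896)
member 3 (1-3): L=4.7952, (cx,cy)=(0.9966,0.0822)
member 4 (2-3): L=5.3716, (cx,cy)=(0.4757,0.8796)
solve A·x = −loads:
  F[0-1] = -4476.8845 N (compression)
  F[0-2] = -470.0920 N (compression)
  F[1-2] = +1029.0975 N (tension)
  F[1-3] = +0.0000 N (tension)
  F[2-3] = -0.0000 N (compression)
  Rx@0 = +2851.7200 N
  Ry@0 = +3790.8235 N
  Ry@2 = -915.4535 N

-470.092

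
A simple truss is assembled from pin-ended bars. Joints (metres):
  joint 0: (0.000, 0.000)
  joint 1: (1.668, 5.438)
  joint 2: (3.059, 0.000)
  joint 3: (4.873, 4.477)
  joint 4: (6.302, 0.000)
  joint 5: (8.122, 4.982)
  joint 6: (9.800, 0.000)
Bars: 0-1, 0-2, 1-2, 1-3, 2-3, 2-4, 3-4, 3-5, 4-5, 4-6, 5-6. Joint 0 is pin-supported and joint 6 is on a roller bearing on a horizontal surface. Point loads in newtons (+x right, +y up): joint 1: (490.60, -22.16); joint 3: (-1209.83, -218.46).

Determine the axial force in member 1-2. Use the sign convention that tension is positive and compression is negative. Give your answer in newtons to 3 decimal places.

638.581

N=7 nodes, M=11 members, R=3 reactions → 2N=14, M+R=14
member 0 (0-1): L=5.6881, (cx,cy)=(0.2932,0.9560)
member 1 (0-2): L=3.0590, (cx,cy)=(1.0000,0.0000)
member 2 (1-2): L=5.6131, (cx,cy)=(0.2478,-0.9688)
member 3 (1-3): L=3.3460, (cx,cy)=(0.9579,-0.2872)
member 4 (2-3): L=4.8305, (cx,cy)=(0.3755,0.9268)
member 5 (2-4): L=3.2430, (cx,cy)=(1.0000,0.0000)
member 6 (3-4): L=4.6995, (cx,cy)=(0.3041,-0.9526)
member 7 (3-5): L=3.2880, (cx,cy)=(0.9881,0.1536)
member 8 (4-5): L=5.3040, (cx,cy)=(0.3431,0.9393)
member 9 (4-6): L=3.4980, (cx,cy)=(1.0000,0.0000)
member 10 (5-6): L=5.2570, (cx,cy)=(0.3192,-0.9477)
solve A·x = −loads:
  F[0-1] = -427.4750 N (compression)
  F[0-2] = -593.8748 N (compression)
  F[1-2] = +638.5814 N (tension)
  F[1-3] = -808.2585 N (compression)
  F[2-3] = -667.5173 N (compression)
  F[2-4] = -184.9545 N (compression)
  F[3-4] = +196.8274 N (tension)
  F[3-5] = +126.6069 N (tension)
  F[4-5] = -199.6275 N (compression)
  F[4-6] = -56.6054 N (compression)
  F[5-6] = +177.3387 N (tension)
  Rx@0 = +719.2300 N
  Ry@0 = +408.6820 N
  Ry@6 = -168.0620 N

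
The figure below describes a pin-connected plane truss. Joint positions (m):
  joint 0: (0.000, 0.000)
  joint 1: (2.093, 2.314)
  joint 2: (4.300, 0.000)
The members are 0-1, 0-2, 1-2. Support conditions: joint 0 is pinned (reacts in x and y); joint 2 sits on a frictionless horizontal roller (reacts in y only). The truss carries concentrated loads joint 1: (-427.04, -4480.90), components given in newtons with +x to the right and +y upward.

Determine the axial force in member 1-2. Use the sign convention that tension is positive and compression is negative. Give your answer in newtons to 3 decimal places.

-2696.432

N=3 nodes, M=3 members, R=3 reactions → 2N=6, M+R=6
member 0 (0-1): L=3.1201, (cx,cy)=(0.6708,0.7416)
member 1 (0-2): L=4.3000, (cx,cy)=(1.0000,0.0000)
member 2 (1-2): L=3.1977, (cx,cy)=(0.6902,-0.7236)
solve A·x = −loads:
  F[0-1] = -3410.9189 N (compression)
  F[0-2] = +1861.0188 N (tension)
  F[1-2] = -2696.4324 N (compression)
  Rx@0 = +427.0400 N
  Ry@0 = +2529.6551 N
  Ry@2 = +1951.2449 N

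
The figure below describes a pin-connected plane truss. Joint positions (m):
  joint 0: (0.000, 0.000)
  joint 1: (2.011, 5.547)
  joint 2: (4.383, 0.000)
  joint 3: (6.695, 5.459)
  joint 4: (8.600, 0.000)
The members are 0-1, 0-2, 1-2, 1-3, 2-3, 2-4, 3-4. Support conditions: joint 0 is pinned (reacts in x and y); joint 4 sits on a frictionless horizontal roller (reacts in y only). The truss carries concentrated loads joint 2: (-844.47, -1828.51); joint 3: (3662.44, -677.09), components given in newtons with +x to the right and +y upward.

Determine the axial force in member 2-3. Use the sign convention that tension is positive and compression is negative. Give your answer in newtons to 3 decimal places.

3394.630

N=5 nodes, M=7 members, R=3 reactions → 2N=10, M+R=10
member 0 (0-1): L=5.9003, (cx,cy)=(0.3408,0.9401)
member 1 (0-2): L=4.3830, (cx,cy)=(1.0000,0.0000)
member 2 (1-2): L=6.0329, (cx,cy)=(0.3932,-0.9195)
member 3 (1-3): L=4.6848, (cx,cy)=(0.9998,-0.0188)
member 4 (2-3): L=5.9284, (cx,cy)=(0.3900,0.9208)
member 5 (2-4): L=4.2170, (cx,cy)=(1.0000,0.0000)
member 6 (3-4): L=5.7818, (cx,cy)=(0.3295,-0.9442)
solve A·x = −loads:
  F[0-1] = +1359.6142 N (tension)
  F[0-2] = +2354.5711 N (tension)
  F[1-2] = -1410.9721 N (compression)
  F[1-3] = +1018.3431 N (tension)
  F[2-3] = +3394.6303 N (tension)
  F[2-4] = +1320.4161 N (tension)
  F[3-4] = -4007.5792 N (compression)
  Rx@0 = -2817.9700 N
  Ry@0 = -1278.2066 N
  Ry@4 = +3783.8066 N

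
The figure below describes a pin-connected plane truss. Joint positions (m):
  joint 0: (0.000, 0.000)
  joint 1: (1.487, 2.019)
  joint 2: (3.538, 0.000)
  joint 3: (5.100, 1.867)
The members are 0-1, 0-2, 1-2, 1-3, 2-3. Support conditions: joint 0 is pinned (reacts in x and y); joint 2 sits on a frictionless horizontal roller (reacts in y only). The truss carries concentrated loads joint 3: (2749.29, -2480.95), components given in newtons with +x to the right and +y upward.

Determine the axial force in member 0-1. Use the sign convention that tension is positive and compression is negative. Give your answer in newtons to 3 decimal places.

N=4 nodes, M=5 members, R=3 reactions → 2N=8, M+R=8
member 0 (0-1): L=2.5075, (cx,cy)=(0.5930,0.8052)
member 1 (0-2): L=3.5380, (cx,cy)=(1.0000,0.0000)
member 2 (1-2): L=2.8780, (cx,cy)=(0.7126,-0.7015)
member 3 (1-3): L=3.6162, (cx,cy)=(0.9991,-0.0420)
member 4 (2-3): L=2.4342, (cx,cy)=(0.6417,0.7670)
solve A·x = −loads:
  F[0-1] = +3162.1494 N (tension)
  F[0-2] = +874.0653 N (tension)
  F[1-2] = -3908.9153 N (compression)
  F[1-3] = +4665.0138 N (tension)
  F[2-3] = -2979.0646 N (compression)
  Rx@0 = -2749.2900 N
  Ry@0 = -2546.1188 N
  Ry@2 = +5027.0688 N

3162.149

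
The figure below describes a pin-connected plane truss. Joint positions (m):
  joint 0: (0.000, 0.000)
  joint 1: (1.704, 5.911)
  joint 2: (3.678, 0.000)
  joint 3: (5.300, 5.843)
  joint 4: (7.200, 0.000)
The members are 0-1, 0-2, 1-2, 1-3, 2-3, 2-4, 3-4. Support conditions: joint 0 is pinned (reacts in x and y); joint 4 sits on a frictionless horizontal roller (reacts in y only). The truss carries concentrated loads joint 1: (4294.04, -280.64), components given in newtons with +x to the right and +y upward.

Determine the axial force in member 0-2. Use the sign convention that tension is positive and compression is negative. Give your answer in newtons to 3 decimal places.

3339.539

N=5 nodes, M=7 members, R=3 reactions → 2N=10, M+R=10
member 0 (0-1): L=6.1517, (cx,cy)=(0.2770,0.9609)
member 1 (0-2): L=3.6780, (cx,cy)=(1.0000,0.0000)
member 2 (1-2): L=6.2319, (cx,cy)=(0.3168,-0.9485)
member 3 (1-3): L=3.5966, (cx,cy)=(0.9998,-0.0189)
member 4 (2-3): L=6.0640, (cx,cy)=(0.2675,0.9636)
member 5 (2-4): L=3.5220, (cx,cy)=(1.0000,0.0000)
member 6 (3-4): L=6.1442, (cx,cy)=(0.3092,-0.9510)
solve A·x = −loads:
  F[0-1] = +3445.9002 N (tension)
  F[0-2] = +3339.5389 N (tension)
  F[1-2] = -3743.7586 N (compression)
  F[1-3] = -2154.0613 N (compression)
  F[2-3] = +3685.2605 N (tension)
  F[2-4] = +1167.9344 N (tension)
  F[3-4] = -3776.8268 N (compression)
  Rx@0 = -4294.0400 N
  Ry@0 = -3311.0657 N
  Ry@4 = +3591.7057 N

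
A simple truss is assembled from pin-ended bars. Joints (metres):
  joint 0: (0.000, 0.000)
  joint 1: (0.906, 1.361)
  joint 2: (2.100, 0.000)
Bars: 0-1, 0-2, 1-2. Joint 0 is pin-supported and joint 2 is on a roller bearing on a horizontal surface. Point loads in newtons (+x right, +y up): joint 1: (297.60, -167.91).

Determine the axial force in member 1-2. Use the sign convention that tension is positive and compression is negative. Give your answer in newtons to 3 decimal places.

N=3 nodes, M=3 members, R=3 reactions → 2N=6, M+R=6
member 0 (0-1): L=1.6350, (cx,cy)=(0.5541,0.8324)
member 1 (0-2): L=2.1000, (cx,cy)=(1.0000,0.0000)
member 2 (1-2): L=1.8105, (cx,cy)=(0.6595,-0.7517)
solve A·x = −loads:
  F[0-1] = +117.0125 N (tension)
  F[0-2] = +232.7592 N (tension)
  F[1-2] = -352.9427 N (compression)
  Rx@0 = -297.6000 N
  Ry@0 = -97.4043 N
  Ry@2 = +265.3143 N

-352.943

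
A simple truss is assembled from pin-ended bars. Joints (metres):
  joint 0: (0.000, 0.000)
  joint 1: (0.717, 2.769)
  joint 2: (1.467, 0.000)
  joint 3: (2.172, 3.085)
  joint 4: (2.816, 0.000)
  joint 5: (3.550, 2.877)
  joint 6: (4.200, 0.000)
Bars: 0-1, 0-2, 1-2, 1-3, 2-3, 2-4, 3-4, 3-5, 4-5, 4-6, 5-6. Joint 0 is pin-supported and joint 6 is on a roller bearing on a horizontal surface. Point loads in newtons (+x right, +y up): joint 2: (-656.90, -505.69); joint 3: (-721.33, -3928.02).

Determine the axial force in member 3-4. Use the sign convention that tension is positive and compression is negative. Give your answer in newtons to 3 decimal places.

N=7 nodes, M=11 members, R=3 reactions → 2N=14, M+R=14
member 0 (0-1): L=2.8603, (cx,cy)=(0.2507,0.9681)
member 1 (0-2): L=1.4670, (cx,cy)=(1.0000,0.0000)
member 2 (1-2): L=2.8688, (cx,cy)=(0.2614,-0.9652)
member 3 (1-3): L=1.4889, (cx,cy)=(0.9772,0.2122)
member 4 (2-3): L=3.1645, (cx,cy)=(0.2228,0.9749)
member 5 (2-4): L=1.3490, (cx,cy)=(1.0000,0.0000)
member 6 (3-4): L=3.1515, (cx,cy)=(0.2043,-0.9789)
member 7 (3-5): L=1.3936, (cx,cy)=(0.9888,-0.1493)
member 8 (4-5): L=2.9692, (cx,cy)=(0.2472,0.9690)
member 9 (4-6): L=1.3840, (cx,cy)=(1.0000,0.0000)
member 10 (5-6): L=2.9495, (cx,cy)=(0.2204,-0.9754)
solve A·x = −loads:
  F[0-1] = -2846.4466 N (compression)
  F[0-2] = -664.7085 N (compression)
  F[1-2] = +2544.6204 N (tension)
  F[1-3] = -1410.9187 N (compression)
  F[2-3] = -2000.7120 N (compression)
  F[2-4] = +1103.1687 N (tension)
  F[3-4] = -1594.4537 N (compression)
  F[3-5] = -786.1524 N (compression)
  F[4-5] = +1610.8039 N (tension)
  F[4-6] = +379.1427 N (tension)
  F[5-6] = -1720.4405 N (compression)
  Rx@0 = +1378.2300 N
  Ry@0 = +2755.5663 N
  Ry@6 = +1678.1437 N

-1594.454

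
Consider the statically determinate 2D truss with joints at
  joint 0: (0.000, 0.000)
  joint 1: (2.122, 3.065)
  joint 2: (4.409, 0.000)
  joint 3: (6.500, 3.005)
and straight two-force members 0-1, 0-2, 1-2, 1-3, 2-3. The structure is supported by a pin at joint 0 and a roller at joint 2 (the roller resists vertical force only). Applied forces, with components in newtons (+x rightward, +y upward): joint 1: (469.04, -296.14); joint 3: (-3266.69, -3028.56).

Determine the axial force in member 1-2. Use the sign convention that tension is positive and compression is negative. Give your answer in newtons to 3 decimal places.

420.822

N=4 nodes, M=5 members, R=3 reactions → 2N=8, M+R=8
member 0 (0-1): L=3.7279, (cx,cy)=(0.5692,0.8222)
member 1 (0-2): L=4.4090, (cx,cy)=(1.0000,0.0000)
member 2 (1-2): L=3.8242, (cx,cy)=(0.5980,-0.8015)
member 3 (1-3): L=4.3784, (cx,cy)=(0.9999,-0.0137)
member 4 (2-3): L=3.6609, (cx,cy)=(0.5712,0.8208)
solve A·x = −loads:
  F[0-1] = -751.2681 N (compression)
  F[0-2] = -2370.0102 N (compression)
  F[1-2] = +420.8223 N (tension)
  F[1-3] = -1148.4528 N (compression)
  F[2-3] = -3708.7917 N (compression)
  Rx@0 = +2797.6500 N
  Ry@0 = +617.6795 N
  Ry@2 = +2707.0205 N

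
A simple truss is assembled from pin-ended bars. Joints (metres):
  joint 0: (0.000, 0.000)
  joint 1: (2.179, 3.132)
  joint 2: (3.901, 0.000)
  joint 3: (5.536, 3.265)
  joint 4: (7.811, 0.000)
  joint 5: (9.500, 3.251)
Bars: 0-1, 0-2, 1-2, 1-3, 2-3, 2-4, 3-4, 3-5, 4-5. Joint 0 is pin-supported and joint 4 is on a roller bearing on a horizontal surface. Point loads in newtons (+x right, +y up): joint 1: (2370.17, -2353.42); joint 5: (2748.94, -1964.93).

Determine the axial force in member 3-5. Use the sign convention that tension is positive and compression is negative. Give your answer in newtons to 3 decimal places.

N=6 nodes, M=9 members, R=3 reactions → 2N=12, M+R=12
member 0 (0-1): L=3.8154, (cx,cy)=(0.5711,0.8209)
member 1 (0-2): L=3.9010, (cx,cy)=(1.0000,0.0000)
member 2 (1-2): L=3.5742, (cx,cy)=(0.4818,-0.8763)
member 3 (1-3): L=3.3596, (cx,cy)=(0.9992,0.0396)
member 4 (2-3): L=3.6515, (cx,cy)=(0.4478,0.8942)
member 5 (2-4): L=3.9100, (cx,cy)=(1.0000,0.0000)
member 6 (3-4): L=3.9794, (cx,cy)=(0.5717,-0.8205)
member 7 (3-5): L=3.9640, (cx,cy)=(1.0000,-0.0035)
member 8 (4-5): L=3.6636, (cx,cy)=(0.4610,0.8874)
solve A·x = −loads:
  F[0-1] = +1001.9651 N (tension)
  F[0-2] = +4546.8849 N (tension)
  F[1-2] = -3626.5755 N (compression)
  F[1-3] = -50.7373 N (compression)
  F[2-3] = +3554.1116 N (tension)
  F[2-4] = +1208.2442 N (tension)
  F[3-4] = -3887.0438 N (compression)
  F[3-5] = +3762.9039 N (tension)
  F[4-5] = -2199.3124 N (compression)
  Rx@0 = -5119.1100 N
  Ry@0 = -822.4916 N
  Ry@4 = +5140.8416 N

3762.904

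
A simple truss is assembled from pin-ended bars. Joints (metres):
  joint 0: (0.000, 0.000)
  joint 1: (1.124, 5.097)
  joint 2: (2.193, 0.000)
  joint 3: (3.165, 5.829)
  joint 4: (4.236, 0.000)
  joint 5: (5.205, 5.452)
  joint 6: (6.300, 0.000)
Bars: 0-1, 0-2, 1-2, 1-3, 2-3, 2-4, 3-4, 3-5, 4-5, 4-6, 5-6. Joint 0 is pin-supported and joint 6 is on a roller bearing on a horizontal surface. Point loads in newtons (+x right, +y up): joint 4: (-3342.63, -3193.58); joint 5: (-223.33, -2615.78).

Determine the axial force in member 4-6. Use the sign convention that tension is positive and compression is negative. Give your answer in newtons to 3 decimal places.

N=7 nodes, M=11 members, R=3 reactions → 2N=14, M+R=14
member 0 (0-1): L=5.2195, (cx,cy)=(0.2153,0.9765)
member 1 (0-2): L=2.1930, (cx,cy)=(1.0000,0.0000)
member 2 (1-2): L=5.2079, (cx,cy)=(0.2053,-0.9787)
member 3 (1-3): L=2.1683, (cx,cy)=(0.9413,0.3376)
member 4 (2-3): L=5.9095, (cx,cy)=(0.1645,0.9864)
member 5 (2-4): L=2.0430, (cx,cy)=(1.0000,0.0000)
member 6 (3-4): L=5.9266, (cx,cy)=(0.1807,-0.9835)
member 7 (3-5): L=2.0745, (cx,cy)=(0.9833,-0.1817)
member 8 (4-5): L=5.5374, (cx,cy)=(0.1750,0.9846)
member 9 (4-6): L=2.0640, (cx,cy)=(1.0000,0.0000)
member 10 (5-6): L=5.5609, (cx,cy)=(0.1969,-0.9804)
solve A·x = −loads:
  F[0-1] = -1734.8994 N (compression)
  F[0-2] = -3192.3531 N (compression)
  F[1-2] = +1482.6237 N (tension)
  F[1-3] = -720.2205 N (compression)
  F[2-3] = -1471.0892 N (compression)
  F[2-4] = -2646.0553 N (compression)
  F[3-4] = +1962.0227 N (tension)
  F[3-5] = -1296.0451 N (compression)
  F[4-5] = +1283.6666 N (tension)
  F[4-6] = +826.5052 N (tension)
  F[5-6] = -4197.3445 N (compression)
  Rx@0 = +3565.9600 N
  Ry@0 = +1694.1942 N
  Ry@6 = +4115.1658 N

826.505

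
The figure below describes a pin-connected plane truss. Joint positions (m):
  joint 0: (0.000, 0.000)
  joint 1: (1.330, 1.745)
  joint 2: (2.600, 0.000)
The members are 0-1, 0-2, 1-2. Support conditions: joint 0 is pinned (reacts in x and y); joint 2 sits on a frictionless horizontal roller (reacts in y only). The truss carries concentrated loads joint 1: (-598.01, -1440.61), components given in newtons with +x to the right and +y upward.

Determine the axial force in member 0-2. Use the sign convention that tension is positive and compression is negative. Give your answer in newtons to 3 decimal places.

N=3 nodes, M=3 members, R=3 reactions → 2N=6, M+R=6
member 0 (0-1): L=2.1941, (cx,cy)=(0.6062,0.7953)
member 1 (0-2): L=2.6000, (cx,cy)=(1.0000,0.0000)
member 2 (1-2): L=2.1582, (cx,cy)=(0.5884,-0.8085)
solve A·x = −loads:
  F[0-1] = -1389.4149 N (compression)
  F[0-2] = +244.2262 N (tension)
  F[1-2] = -415.0351 N (compression)
  Rx@0 = +598.0100 N
  Ry@0 = +1105.0393 N
  Ry@2 = +335.5707 N

244.226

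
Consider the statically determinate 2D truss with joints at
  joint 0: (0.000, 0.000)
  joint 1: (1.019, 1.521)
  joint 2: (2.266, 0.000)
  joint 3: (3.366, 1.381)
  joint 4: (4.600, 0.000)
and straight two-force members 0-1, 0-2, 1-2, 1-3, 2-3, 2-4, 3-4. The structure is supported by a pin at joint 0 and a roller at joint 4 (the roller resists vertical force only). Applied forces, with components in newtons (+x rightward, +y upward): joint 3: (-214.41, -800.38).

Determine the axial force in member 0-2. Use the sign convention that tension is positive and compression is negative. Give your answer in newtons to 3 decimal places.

N=5 nodes, M=7 members, R=3 reactions → 2N=10, M+R=10
member 0 (0-1): L=1.8308, (cx,cy)=(0.5566,0.8308)
member 1 (0-2): L=2.2660, (cx,cy)=(1.0000,0.0000)
member 2 (1-2): L=1.9668, (cx,cy)=(0.6340,-0.7733)
member 3 (1-3): L=2.3512, (cx,cy)=(0.9982,-0.0595)
member 4 (2-3): L=1.7655, (cx,cy)=(0.6230,0.7822)
member 5 (2-4): L=2.3340, (cx,cy)=(1.0000,0.0000)
member 6 (3-4): L=1.8520, (cx,cy)=(0.6663,-0.7457)
solve A·x = −loads:
  F[0-1] = -335.9225 N (compression)
  F[0-2] = -27.4391 N (compression)
  F[1-2] = +394.6048 N (tension)
  F[1-3] = -437.9324 N (compression)
  F[2-3] = -390.1297 N (compression)
  F[2-4] = +465.8102 N (tension)
  F[3-4] = -699.0941 N (compression)
  Rx@0 = +214.4100 N
  Ry@0 = +279.0802 N
  Ry@4 = +521.2998 N

-27.439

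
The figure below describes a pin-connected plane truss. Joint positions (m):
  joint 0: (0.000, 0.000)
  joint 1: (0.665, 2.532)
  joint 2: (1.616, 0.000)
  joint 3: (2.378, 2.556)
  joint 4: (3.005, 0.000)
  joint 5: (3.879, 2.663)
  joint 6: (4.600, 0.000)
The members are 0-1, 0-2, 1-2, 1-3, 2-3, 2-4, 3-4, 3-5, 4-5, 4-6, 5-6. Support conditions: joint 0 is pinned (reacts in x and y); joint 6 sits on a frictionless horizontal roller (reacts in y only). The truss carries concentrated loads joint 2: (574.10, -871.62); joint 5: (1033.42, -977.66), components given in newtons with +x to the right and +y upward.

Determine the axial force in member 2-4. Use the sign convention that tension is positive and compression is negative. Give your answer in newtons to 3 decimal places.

N=7 nodes, M=11 members, R=3 reactions → 2N=14, M+R=14
member 0 (0-1): L=2.6179, (cx,cy)=(0.2540,0.9672)
member 1 (0-2): L=1.6160, (cx,cy)=(1.0000,0.0000)
member 2 (1-2): L=2.7047, (cx,cy)=(0.3516,-0.9361)
member 3 (1-3): L=1.7132, (cx,cy)=(0.9999,0.0140)
member 4 (2-3): L=2.6672, (cx,cy)=(0.2857,0.9583)
member 5 (2-4): L=1.3890, (cx,cy)=(1.0000,0.0000)
member 6 (3-4): L=2.6318, (cx,cy)=(0.2382,-0.9712)
member 7 (3-5): L=1.5048, (cx,cy)=(0.9975,0.0711)
member 8 (4-5): L=2.8028, (cx,cy)=(0.3118,0.9501)
member 9 (4-6): L=1.5950, (cx,cy)=(1.0000,0.0000)
member 10 (5-6): L=2.7589, (cx,cy)=(0.2613,-0.9652)
solve A·x = −loads:
  F[0-1] = -124.4764 N (compression)
  F[0-2] = +1639.1399 N (tension)
  F[1-2] = +127.4613 N (tension)
  F[1-3] = -76.4440 N (compression)
  F[2-3] = +785.0169 N (tension)
  F[2-4] = +885.5800 N (tension)
  F[3-4] = -749.5405 N (compression)
  F[3-5] = +327.2402 N (tension)
  F[4-5] = +766.1620 N (tension)
  F[4-6] = +468.0913 N (tension)
  F[5-6] = -1791.1333 N (compression)
  Rx@0 = -1607.5200 N
  Ry@0 = +120.3934 N
  Ry@6 = +1728.8866 N

885.580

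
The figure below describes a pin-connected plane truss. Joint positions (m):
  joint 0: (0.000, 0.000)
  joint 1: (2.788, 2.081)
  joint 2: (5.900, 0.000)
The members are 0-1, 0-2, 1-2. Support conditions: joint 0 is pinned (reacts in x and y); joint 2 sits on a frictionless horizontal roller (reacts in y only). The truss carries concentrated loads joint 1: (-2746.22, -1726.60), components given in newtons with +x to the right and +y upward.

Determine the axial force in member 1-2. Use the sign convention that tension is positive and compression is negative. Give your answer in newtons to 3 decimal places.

N=3 nodes, M=3 members, R=3 reactions → 2N=6, M+R=6
member 0 (0-1): L=3.4790, (cx,cy)=(0.8014,0.5982)
member 1 (0-2): L=5.9000, (cx,cy)=(1.0000,0.0000)
member 2 (1-2): L=3.7437, (cx,cy)=(0.8313,-0.5559)
solve A·x = −loads:
  F[0-1] = -3141.8625 N (compression)
  F[0-2] = -228.4018 N (compression)
  F[1-2] = +274.7629 N (tension)
  Rx@0 = +2746.2200 N
  Ry@0 = +1879.3327 N
  Ry@2 = -152.7327 N

274.763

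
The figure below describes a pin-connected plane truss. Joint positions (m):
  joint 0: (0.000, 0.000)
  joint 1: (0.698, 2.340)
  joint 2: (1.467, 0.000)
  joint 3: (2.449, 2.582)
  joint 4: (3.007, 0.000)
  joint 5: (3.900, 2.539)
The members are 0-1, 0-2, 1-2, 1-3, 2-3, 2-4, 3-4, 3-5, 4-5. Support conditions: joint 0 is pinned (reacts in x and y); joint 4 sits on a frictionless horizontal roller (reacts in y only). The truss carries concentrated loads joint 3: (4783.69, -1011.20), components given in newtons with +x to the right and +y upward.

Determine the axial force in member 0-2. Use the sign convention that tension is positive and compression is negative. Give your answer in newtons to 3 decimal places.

3614.411

N=6 nodes, M=9 members, R=3 reactions → 2N=12, M+R=12
member 0 (0-1): L=2.4419, (cx,cy)=(0.2858,0.9583)
member 1 (0-2): L=1.4670, (cx,cy)=(1.0000,0.0000)
member 2 (1-2): L=2.4631, (cx,cy)=(0.3122,-0.9500)
member 3 (1-3): L=1.7676, (cx,cy)=(0.9906,0.1369)
member 4 (2-3): L=2.7624, (cx,cy)=(0.3555,0.9347)
member 5 (2-4): L=1.5400, (cx,cy)=(1.0000,0.0000)
member 6 (3-4): L=2.6416, (cx,cy)=(0.2112,-0.9774)
member 7 (3-5): L=1.4516, (cx,cy)=(0.9996,-0.0296)
member 8 (4-5): L=2.6915, (cx,cy)=(0.3318,0.9434)
solve A·x = −loads:
  F[0-1] = +4090.6096 N (tension)
  F[0-2] = +3614.4109 N (tension)
  F[1-2] = -3784.2014 N (compression)
  F[1-3] = +2373.0727 N (tension)
  F[2-3] = +3846.2751 N (tension)
  F[2-4] = +1065.6747 N (tension)
  F[3-4] = -5044.9711 N (compression)
  F[3-5] = -0.0000 N (compression)
  F[4-5] = +0.0000 N (tension)
  Rx@0 = -4783.6900 N
  Ry@0 = -3919.9328 N
  Ry@4 = +4931.1328 N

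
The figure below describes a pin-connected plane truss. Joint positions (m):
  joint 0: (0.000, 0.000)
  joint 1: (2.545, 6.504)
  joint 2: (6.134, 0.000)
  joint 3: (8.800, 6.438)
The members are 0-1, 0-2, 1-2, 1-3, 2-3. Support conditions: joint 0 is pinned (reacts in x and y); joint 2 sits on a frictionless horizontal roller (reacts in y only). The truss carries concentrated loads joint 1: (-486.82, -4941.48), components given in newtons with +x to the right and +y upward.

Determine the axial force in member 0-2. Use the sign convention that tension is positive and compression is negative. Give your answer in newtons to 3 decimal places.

N=4 nodes, M=5 members, R=3 reactions → 2N=8, M+R=8
member 0 (0-1): L=6.9842, (cx,cy)=(0.3644,0.9312)
member 1 (0-2): L=6.1340, (cx,cy)=(1.0000,0.0000)
member 2 (1-2): L=7.4285, (cx,cy)=(0.4831,-0.8755)
member 3 (1-3): L=6.2553, (cx,cy)=(0.9999,-0.0106)
member 4 (2-3): L=6.9682, (cx,cy)=(0.3826,0.9239)
solve A·x = −loads:
  F[0-1] = -3659.0182 N (compression)
  F[0-2] = +846.5041 N (tension)
  F[1-2] = -1752.0964 N (compression)
  F[1-3] = -0.0000 N (tension)
  F[2-3] = +0.0000 N (tension)
  Rx@0 = +486.8200 N
  Ry@0 = +3407.4420 N
  Ry@2 = +1534.0380 N

846.504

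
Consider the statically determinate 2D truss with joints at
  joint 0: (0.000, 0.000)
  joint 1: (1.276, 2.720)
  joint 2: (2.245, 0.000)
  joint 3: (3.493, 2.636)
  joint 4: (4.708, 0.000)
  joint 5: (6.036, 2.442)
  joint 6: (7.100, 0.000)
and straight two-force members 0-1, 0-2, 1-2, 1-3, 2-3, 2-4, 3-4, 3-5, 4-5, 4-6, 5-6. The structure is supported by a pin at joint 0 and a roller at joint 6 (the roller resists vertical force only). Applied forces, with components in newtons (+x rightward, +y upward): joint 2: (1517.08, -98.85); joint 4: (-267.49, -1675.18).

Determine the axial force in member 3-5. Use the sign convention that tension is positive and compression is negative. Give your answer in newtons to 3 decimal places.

N=7 nodes, M=11 members, R=3 reactions → 2N=14, M+R=14
member 0 (0-1): L=3.0044, (cx,cy)=(0.4247,0.9053)
member 1 (0-2): L=2.2450, (cx,cy)=(1.0000,0.0000)
member 2 (1-2): L=2.8874, (cx,cy)=(0.3356,-0.9420)
member 3 (1-3): L=2.2186, (cx,cy)=(0.9993,-0.0379)
member 4 (2-3): L=2.9165, (cx,cy)=(0.4279,0.9038)
member 5 (2-4): L=2.4630, (cx,cy)=(1.0000,0.0000)
member 6 (3-4): L=2.9025, (cx,cy)=(0.4186,-0.9082)
member 7 (3-5): L=2.5504, (cx,cy)=(0.9971,-0.0761)
member 8 (4-5): L=2.7797, (cx,cy)=(0.4777,0.8785)
member 9 (4-6): L=2.3920, (cx,cy)=(1.0000,0.0000)
member 10 (5-6): L=2.6637, (cx,cy)=(0.3994,-0.9168)
solve A·x = −loads:
  F[0-1] = -698.0479 N (compression)
  F[0-2] = +1546.0557 N (tension)
  F[1-2] = +692.1362 N (tension)
  F[1-3] = -529.1193 N (compression)
  F[2-3] = -612.0100 N (compression)
  F[2-4] = +523.1348 N (tension)
  F[3-4] = +677.2477 N (tension)
  F[3-5] = -1077.2413 N (compression)
  F[4-5] = +1206.7428 N (tension)
  F[4-6] = +497.6076 N (tension)
  F[5-6] = -1245.7637 N (compression)
  Rx@0 = -1249.5900 N
  Ry@0 = +631.9644 N
  Ry@6 = +1142.0656 N

-1077.241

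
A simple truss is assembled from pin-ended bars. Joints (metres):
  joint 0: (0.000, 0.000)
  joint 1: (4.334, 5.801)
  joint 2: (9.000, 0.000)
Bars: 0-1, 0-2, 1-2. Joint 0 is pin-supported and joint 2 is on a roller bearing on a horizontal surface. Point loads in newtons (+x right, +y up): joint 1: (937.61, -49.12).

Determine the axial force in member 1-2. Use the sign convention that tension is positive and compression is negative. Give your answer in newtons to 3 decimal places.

-805.934

N=3 nodes, M=3 members, R=3 reactions → 2N=6, M+R=6
member 0 (0-1): L=7.2412, (cx,cy)=(0.5985,0.8011)
member 1 (0-2): L=9.0000, (cx,cy)=(1.0000,0.0000)
member 2 (1-2): L=7.4447, (cx,cy)=(0.6268,-0.7792)
solve A·x = −loads:
  F[0-1] = +722.5930 N (tension)
  F[0-2] = +505.1247 N (tension)
  F[1-2] = -805.9340 N (compression)
  Rx@0 = -937.6100 N
  Ry@0 = -578.8757 N
  Ry@2 = +627.9957 N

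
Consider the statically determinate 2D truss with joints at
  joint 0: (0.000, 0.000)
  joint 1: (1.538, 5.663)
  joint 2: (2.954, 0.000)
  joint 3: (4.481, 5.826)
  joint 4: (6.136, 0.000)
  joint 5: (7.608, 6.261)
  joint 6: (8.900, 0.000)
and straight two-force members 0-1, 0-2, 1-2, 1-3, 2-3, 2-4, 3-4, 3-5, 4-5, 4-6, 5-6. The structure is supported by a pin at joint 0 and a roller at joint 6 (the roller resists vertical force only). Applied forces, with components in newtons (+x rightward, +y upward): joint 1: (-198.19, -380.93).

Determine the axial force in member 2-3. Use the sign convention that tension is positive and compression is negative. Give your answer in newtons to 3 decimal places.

-65.889

N=7 nodes, M=11 members, R=3 reactions → 2N=14, M+R=14
member 0 (0-1): L=5.8681, (cx,cy)=(0.2621,0.9650)
member 1 (0-2): L=2.9540, (cx,cy)=(1.0000,0.0000)
member 2 (1-2): L=5.8373, (cx,cy)=(0.2426,-0.9701)
member 3 (1-3): L=2.9475, (cx,cy)=(0.9985,0.0553)
member 4 (2-3): L=6.0228, (cx,cy)=(0.2535,0.9673)
member 5 (2-4): L=3.1820, (cx,cy)=(1.0000,0.0000)
member 6 (3-4): L=6.0565, (cx,cy)=(0.2733,-0.9619)
member 7 (3-5): L=3.1571, (cx,cy)=(0.9905,0.1378)
member 8 (4-5): L=6.4317, (cx,cy)=(0.2289,0.9735)
member 9 (4-6): L=2.7640, (cx,cy)=(1.0000,0.0000)
member 10 (5-6): L=6.3929, (cx,cy)=(0.2021,-0.9794)
solve A·x = −loads:
  F[0-1] = -457.1909 N (compression)
  F[0-2] = -78.3633 N (compression)
  F[1-2] = +65.6984 N (tension)
  F[1-3] = +62.5221 N (tension)
  F[2-3] = -65.8890 N (compression)
  F[2-4] = -45.7211 N (compression)
  F[3-4] = +66.6420 N (tension)
  F[3-5] = +27.7754 N (tension)
  F[4-5] = -65.8535 N (compression)
  F[4-6] = -12.4389 N (compression)
  F[5-6] = +61.5487 N (tension)
  Rx@0 = +198.1900 N
  Ry@0 = +441.2086 N
  Ry@6 = -60.2786 N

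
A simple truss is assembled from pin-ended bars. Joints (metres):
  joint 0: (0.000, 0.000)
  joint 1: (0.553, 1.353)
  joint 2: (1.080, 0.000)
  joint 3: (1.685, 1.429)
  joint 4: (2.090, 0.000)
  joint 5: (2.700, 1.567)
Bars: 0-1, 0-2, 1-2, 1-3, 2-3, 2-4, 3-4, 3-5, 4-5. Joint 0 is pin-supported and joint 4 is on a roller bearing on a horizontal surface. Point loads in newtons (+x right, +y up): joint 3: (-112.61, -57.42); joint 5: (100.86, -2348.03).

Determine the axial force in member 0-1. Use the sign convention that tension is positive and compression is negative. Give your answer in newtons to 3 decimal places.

726.837

N=6 nodes, M=9 members, R=3 reactions → 2N=12, M+R=12
member 0 (0-1): L=1.4616, (cx,cy)=(0.3783,0.9257)
member 1 (0-2): L=1.0800, (cx,cy)=(1.0000,0.0000)
member 2 (1-2): L=1.4520, (cx,cy)=(0.3629,-0.9318)
member 3 (1-3): L=1.1345, (cx,cy)=(0.9978,0.0670)
member 4 (2-3): L=1.5518, (cx,cy)=(0.3899,0.9209)
member 5 (2-4): L=1.0100, (cx,cy)=(1.0000,0.0000)
member 6 (3-4): L=1.4853, (cx,cy)=(0.2727,-0.9621)
member 7 (3-5): L=1.0243, (cx,cy)=(0.9909,0.1347)
member 8 (4-5): L=1.6815, (cx,cy)=(0.3628,0.9319)
solve A·x = −loads:
  F[0-1] = +726.8373 N (tension)
  F[0-2] = -286.7415 N (compression)
  F[1-2] = -684.3358 N (compression)
  F[1-3] = +524.5458 N (tension)
  F[2-3] = +692.4667 N (tension)
  F[2-4] = -805.0904 N (compression)
  F[3-4] = -607.5543 N (compression)
  F[3-5] = +1081.4746 N (tension)
  F[4-5] = -2676.0125 N (compression)
  Rx@0 = +11.7500 N
  Ry@0 = -672.8092 N
  Ry@4 = +3078.2592 N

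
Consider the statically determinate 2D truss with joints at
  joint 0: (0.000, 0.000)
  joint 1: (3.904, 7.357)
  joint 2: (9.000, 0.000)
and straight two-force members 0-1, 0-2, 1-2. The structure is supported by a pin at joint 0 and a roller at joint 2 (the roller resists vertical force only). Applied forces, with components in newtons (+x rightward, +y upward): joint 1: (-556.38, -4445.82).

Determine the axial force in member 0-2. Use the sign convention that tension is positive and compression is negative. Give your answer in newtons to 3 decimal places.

N=3 nodes, M=3 members, R=3 reactions → 2N=6, M+R=6
member 0 (0-1): L=8.3287, (cx,cy)=(0.4687,0.8833)
member 1 (0-2): L=9.0000, (cx,cy)=(1.0000,0.0000)
member 2 (1-2): L=8.9496, (cx,cy)=(0.5694,-0.8221)
solve A·x = −loads:
  F[0-1] = -3364.6719 N (compression)
  F[0-2] = +1020.7850 N (tension)
  F[1-2] = -1792.6960 N (compression)
  Rx@0 = +556.3800 N
  Ry@0 = +2972.1318 N
  Ry@2 = +1473.6882 N

1020.785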